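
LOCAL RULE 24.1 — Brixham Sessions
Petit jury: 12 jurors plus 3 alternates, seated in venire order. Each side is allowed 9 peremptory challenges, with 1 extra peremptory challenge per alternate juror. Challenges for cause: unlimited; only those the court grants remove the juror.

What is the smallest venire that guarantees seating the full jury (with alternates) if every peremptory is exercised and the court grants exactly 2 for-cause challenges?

Seats to fill: 12 + 3 alternates = 15.
Peremptories: 9 + 1×3 = 12 per side × 2 sides = 24.
For-cause removals: 2.
Minimum venire: 15 + 24 + 2 = 41.

41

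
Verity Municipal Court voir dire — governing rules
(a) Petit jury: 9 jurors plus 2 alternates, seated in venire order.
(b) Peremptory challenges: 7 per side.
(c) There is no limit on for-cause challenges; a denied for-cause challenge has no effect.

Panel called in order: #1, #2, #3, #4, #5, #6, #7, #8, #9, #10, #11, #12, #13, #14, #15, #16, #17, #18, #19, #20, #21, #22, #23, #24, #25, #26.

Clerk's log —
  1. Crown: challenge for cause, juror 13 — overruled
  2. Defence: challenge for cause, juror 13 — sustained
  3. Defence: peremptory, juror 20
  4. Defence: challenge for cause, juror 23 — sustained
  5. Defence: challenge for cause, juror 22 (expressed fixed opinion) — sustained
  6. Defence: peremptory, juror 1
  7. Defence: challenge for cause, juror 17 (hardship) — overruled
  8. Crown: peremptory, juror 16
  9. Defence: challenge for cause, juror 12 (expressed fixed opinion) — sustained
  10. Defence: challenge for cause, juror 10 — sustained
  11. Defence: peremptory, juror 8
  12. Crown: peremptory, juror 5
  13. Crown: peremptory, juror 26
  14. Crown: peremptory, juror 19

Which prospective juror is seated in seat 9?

Removed: #1, #5, #8, #10, #12, #13, #16, #19, #20, #22, #23, #26. (#17 stays — for-cause denied.)
Filling seats in venire order through position 9: #2, #3, #4, #6, #7, #9, #11, #14, #15.
So seat 9 is #15.

15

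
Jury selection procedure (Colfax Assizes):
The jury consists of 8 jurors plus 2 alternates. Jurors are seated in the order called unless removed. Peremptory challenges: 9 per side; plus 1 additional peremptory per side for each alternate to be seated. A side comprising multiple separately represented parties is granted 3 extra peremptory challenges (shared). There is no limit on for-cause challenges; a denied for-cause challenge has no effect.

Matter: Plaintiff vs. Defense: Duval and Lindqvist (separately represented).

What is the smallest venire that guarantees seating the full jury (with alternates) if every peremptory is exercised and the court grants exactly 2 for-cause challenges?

Seats to fill: 8 + 2 alternates = 10.
Peremptories — Plaintiff: 9 + 1×2 = 11; Defense: 9 + 1×2 + 3 = 14; total 25.
For-cause removals: 2.
Minimum venire: 10 + 25 + 2 = 37.

37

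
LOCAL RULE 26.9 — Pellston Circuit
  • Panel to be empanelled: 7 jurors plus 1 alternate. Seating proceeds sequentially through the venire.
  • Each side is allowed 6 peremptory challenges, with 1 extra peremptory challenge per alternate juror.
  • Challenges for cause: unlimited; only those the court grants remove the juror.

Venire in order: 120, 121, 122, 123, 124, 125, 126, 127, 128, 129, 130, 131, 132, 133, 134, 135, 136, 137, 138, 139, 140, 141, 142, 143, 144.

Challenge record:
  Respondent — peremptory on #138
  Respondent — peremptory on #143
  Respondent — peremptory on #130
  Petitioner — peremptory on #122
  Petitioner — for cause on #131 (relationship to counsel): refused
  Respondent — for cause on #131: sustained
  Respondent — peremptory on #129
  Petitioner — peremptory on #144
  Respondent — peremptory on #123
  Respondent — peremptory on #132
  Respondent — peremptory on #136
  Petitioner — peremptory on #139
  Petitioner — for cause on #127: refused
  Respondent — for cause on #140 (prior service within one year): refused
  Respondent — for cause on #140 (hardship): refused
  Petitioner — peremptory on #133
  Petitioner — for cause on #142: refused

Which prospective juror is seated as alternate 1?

134

Removed: #122, #123, #129, #130, #131, #132, #133, #136, #138, #139, #143, #144. (#127, #140, #142 stay — for-cause denied.)
Seating in order: seats 1–7 → #120, #121, #124, #125, #126, #127, #128; alternates → #134.
So alternate 1 is #134.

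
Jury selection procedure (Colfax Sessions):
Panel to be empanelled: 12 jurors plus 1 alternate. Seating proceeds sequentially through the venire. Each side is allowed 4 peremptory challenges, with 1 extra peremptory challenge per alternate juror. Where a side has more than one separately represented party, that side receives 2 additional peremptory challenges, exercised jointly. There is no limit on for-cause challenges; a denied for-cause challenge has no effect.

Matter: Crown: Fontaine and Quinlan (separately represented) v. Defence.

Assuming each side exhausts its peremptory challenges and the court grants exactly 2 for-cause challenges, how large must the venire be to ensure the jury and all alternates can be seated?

Seats to fill: 12 + 1 alternates = 13.
Peremptories — Crown: 4 + 1×1 + 2 = 7; Defence: 4 + 1×1 = 5; total 12.
For-cause removals: 2.
Minimum venire: 13 + 12 + 2 = 27.

27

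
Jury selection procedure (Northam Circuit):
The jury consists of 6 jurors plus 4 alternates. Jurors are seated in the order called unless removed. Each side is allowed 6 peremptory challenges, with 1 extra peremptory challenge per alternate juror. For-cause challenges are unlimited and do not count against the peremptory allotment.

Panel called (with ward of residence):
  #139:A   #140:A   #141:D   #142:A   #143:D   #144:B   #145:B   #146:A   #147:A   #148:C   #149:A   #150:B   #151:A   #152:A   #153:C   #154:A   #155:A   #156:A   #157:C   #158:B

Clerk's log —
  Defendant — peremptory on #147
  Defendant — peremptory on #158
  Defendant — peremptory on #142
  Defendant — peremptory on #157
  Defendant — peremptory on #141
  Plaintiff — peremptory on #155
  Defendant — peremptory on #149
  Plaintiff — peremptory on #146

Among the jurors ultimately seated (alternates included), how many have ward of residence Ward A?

4

Removed: #141, #142, #146, #147, #149, #155, #157, #158.
Seated (10 incl. alternates): #139, #140, #143, #144, #145, #148, #150, #151, #152, #153.
Of those, in Ward A: #139, #140, #151, #152 → 4.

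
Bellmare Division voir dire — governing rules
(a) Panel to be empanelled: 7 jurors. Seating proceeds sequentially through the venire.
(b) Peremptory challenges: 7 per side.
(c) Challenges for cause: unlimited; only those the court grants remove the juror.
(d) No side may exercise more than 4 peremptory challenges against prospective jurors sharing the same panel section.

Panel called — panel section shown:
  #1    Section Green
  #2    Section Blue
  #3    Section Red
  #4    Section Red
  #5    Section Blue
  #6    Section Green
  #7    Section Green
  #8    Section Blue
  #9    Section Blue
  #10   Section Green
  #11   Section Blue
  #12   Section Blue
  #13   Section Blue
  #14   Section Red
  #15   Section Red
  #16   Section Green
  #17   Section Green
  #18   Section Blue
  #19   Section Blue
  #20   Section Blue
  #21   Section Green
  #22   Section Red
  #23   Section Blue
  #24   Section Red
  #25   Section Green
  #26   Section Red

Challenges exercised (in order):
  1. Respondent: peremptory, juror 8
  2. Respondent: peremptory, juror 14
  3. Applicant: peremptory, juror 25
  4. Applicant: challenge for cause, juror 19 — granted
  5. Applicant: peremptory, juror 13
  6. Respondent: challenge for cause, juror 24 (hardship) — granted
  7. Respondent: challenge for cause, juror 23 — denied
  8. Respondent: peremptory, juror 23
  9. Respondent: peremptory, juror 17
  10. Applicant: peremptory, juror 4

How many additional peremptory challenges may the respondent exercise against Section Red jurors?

3

Respondent peremptories so far: #8, #14, #23, #17 — 4 of 7 used, 3 left overall.
Against Section Red: #14 — 1 used; per-section cap 4 leaves 3.
Binding limit: min(3, 3) = 3.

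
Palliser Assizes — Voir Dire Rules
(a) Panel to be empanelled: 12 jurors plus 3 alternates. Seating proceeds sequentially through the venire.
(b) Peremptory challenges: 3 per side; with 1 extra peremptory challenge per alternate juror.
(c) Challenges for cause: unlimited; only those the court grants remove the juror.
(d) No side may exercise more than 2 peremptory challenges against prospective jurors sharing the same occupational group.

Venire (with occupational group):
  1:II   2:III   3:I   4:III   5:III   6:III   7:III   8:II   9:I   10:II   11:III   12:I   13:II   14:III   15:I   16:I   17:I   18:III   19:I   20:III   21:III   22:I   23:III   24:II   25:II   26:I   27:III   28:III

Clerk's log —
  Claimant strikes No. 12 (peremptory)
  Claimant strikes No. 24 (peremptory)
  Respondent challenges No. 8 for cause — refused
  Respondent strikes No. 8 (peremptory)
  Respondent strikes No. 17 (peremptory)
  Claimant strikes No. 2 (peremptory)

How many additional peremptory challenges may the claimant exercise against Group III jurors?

Claimant peremptories so far: #12, #24, #2 — 3 of 6 used, 3 left overall.
Against Group III: #2 — 1 used; per-group cap 2 leaves 1.
Binding limit: min(3, 1) = 1.

1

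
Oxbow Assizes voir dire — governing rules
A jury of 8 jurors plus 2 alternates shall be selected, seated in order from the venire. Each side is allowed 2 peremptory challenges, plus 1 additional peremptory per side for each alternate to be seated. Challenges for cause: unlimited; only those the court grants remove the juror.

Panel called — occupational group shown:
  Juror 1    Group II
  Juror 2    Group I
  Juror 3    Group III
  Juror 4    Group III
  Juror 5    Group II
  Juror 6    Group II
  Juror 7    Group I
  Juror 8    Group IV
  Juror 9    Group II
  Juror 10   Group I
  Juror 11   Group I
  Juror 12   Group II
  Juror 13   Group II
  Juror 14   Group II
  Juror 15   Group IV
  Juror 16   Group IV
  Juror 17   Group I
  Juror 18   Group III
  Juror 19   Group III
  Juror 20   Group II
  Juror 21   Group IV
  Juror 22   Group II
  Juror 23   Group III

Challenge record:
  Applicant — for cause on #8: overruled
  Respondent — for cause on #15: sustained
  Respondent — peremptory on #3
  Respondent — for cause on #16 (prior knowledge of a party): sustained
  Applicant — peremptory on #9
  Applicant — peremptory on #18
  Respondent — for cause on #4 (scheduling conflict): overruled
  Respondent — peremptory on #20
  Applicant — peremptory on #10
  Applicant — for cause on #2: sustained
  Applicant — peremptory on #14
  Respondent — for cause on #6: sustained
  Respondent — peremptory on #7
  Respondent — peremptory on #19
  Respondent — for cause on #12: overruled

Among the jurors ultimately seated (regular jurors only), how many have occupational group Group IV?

Removed: #2, #3, #6, #7, #9, #10, #14, #15, #16, #18, #19, #20.
Seated jurors 1–8: #1, #4, #5, #8, #11, #12, #13, #17 (alternates #21, #22 not counted).
Of those, in Group IV: #8 → 1.

1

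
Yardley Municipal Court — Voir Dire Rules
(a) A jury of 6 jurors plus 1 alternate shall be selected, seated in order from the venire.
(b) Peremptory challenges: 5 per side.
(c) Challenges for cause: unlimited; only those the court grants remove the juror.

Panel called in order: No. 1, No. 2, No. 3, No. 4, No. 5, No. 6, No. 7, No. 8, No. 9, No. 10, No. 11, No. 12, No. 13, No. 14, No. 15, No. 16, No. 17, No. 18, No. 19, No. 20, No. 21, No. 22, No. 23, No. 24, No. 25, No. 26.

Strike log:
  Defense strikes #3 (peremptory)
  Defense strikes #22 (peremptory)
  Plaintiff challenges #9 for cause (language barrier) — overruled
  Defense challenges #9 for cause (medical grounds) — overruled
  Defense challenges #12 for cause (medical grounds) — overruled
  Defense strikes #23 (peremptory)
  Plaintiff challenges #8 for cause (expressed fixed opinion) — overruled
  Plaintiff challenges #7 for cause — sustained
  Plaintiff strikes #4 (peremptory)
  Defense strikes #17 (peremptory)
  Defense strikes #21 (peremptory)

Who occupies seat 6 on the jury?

Removed: #3, #4, #7, #17, #21, #22, #23. (#8, #9, #12 stay — for-cause denied.)
Seating in order: seats 1–6 → #1, #2, #5, #6, #8, #9; alternates → #10.
So seat 6 is #9.

9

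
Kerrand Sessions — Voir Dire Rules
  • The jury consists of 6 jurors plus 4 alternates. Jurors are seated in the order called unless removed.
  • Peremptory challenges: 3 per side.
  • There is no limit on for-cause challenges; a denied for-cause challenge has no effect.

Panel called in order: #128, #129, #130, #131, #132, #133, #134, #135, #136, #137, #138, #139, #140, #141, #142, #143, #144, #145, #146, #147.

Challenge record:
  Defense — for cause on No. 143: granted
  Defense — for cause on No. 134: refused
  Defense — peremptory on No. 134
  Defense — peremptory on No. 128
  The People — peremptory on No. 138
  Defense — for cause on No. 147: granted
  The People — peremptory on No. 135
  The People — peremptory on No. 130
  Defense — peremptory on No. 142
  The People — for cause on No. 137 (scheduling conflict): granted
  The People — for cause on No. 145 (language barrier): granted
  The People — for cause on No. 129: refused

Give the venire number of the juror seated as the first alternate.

140

Removed: #128, #130, #134, #135, #137, #138, #142, #143, #145, #147. (#129 stays — for-cause denied.)
Filling seats in venire order through position 7: #129, #131, #132, #133, #136, #139, #140.
So alternate 1 is #140.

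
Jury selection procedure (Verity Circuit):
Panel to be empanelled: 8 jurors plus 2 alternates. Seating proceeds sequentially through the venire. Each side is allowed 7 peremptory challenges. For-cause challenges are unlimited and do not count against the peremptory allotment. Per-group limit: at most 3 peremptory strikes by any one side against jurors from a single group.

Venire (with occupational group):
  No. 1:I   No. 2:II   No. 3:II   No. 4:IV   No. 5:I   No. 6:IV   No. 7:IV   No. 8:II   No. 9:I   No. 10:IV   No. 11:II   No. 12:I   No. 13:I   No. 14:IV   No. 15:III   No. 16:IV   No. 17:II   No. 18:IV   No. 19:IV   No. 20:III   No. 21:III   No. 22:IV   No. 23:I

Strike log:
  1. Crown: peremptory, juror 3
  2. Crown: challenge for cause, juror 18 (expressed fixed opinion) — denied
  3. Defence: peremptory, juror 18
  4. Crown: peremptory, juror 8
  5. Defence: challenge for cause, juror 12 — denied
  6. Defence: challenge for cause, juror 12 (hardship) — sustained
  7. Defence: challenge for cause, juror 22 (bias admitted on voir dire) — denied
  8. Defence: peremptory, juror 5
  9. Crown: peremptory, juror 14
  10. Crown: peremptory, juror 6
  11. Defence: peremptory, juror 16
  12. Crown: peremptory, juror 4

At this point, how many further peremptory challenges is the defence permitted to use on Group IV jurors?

Defence peremptories so far: #18, #5, #16 — 3 of 7 used, 4 left overall.
Against Group IV: #18, #16 — 2 used; per-group cap 3 leaves 1.
Binding limit: min(4, 1) = 1.

1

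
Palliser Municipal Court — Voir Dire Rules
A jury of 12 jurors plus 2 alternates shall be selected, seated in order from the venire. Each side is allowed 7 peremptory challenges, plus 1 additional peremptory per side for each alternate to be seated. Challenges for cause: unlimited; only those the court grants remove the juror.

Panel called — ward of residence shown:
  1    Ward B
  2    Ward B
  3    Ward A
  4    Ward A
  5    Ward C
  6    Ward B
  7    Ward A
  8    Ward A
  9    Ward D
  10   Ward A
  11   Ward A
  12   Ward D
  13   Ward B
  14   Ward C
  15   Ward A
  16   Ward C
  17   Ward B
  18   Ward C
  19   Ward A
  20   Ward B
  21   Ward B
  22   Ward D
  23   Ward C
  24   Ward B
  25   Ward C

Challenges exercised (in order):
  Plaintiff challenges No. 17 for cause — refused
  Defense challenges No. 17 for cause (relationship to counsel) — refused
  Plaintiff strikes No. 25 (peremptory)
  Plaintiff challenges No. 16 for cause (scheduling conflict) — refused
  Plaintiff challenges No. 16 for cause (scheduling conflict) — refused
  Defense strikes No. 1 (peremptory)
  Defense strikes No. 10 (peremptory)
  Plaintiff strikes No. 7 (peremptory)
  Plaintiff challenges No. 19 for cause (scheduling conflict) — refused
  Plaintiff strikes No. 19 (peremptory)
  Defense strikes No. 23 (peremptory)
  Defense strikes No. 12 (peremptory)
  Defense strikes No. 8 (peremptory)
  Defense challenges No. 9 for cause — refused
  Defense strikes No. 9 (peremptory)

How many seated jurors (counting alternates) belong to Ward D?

0

Removed: #1, #7, #8, #9, #10, #12, #19, #23, #25.
Seated (14 incl. alternates): #2, #3, #4, #5, #6, #11, #13, #14, #15, #16, #17, #18, #20, #21.
None of those are in Ward D → 0.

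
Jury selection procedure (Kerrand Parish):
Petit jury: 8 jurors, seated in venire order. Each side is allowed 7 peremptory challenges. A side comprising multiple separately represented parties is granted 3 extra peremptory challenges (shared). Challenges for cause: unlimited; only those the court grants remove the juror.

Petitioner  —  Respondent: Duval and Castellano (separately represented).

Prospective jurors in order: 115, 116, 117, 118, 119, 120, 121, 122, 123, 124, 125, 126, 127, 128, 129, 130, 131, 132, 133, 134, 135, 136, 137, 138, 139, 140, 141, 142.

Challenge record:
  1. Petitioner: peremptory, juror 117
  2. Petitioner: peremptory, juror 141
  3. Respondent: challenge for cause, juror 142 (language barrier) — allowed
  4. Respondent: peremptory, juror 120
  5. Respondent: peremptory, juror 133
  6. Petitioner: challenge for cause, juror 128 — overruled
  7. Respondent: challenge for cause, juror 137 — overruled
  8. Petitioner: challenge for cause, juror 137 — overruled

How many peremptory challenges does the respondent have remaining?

8

Respondent allotment: 7 base + 3 multi-party = 10.
Respondent peremptories used: #120, #133 — 2 (for-cause on #142, #137 don't count).
Remaining: 10 − 2 = 8.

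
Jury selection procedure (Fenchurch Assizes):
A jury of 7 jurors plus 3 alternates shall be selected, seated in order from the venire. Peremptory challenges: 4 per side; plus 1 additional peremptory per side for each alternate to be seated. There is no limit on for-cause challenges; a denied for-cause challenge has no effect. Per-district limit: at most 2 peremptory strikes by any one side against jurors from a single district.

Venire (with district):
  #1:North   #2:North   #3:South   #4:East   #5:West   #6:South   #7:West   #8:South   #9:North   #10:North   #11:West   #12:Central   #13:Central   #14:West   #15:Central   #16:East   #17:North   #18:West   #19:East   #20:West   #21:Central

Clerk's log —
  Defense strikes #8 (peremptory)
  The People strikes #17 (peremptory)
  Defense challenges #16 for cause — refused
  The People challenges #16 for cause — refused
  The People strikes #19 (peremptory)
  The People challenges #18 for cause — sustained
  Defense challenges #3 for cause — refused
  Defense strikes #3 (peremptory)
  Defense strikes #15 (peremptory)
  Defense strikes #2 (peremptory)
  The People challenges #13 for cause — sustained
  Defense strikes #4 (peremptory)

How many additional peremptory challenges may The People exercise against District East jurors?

The People peremptories so far: #17, #19 — 2 of 7 used, 5 left overall.
Against District East: #19 — 1 used; per-district cap 2 leaves 1.
Binding limit: min(5, 1) = 1.

1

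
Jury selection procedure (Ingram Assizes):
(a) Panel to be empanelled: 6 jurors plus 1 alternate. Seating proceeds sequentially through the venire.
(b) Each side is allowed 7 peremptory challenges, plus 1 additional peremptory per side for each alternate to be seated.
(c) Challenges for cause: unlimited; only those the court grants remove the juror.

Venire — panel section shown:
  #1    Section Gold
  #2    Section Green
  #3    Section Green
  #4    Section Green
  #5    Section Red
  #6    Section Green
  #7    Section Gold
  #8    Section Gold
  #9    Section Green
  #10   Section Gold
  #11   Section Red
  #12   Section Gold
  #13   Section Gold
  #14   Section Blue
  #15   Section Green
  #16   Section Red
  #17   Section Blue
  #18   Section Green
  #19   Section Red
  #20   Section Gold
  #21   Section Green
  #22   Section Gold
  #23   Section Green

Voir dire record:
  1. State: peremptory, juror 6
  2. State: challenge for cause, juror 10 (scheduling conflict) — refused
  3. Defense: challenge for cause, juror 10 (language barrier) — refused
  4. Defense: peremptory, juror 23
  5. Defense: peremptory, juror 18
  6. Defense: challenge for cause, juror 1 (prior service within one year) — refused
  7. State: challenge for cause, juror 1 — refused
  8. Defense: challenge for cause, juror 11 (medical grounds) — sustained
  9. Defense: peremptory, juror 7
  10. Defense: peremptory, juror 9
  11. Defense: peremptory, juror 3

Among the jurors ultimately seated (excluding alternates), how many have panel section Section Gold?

3

Removed: #3, #6, #7, #9, #11, #18, #23.
Seated jurors 1–6: #1, #2, #4, #5, #8, #10 (alternates #12 not counted).
Of those, in Section Gold: #1, #8, #10 → 3.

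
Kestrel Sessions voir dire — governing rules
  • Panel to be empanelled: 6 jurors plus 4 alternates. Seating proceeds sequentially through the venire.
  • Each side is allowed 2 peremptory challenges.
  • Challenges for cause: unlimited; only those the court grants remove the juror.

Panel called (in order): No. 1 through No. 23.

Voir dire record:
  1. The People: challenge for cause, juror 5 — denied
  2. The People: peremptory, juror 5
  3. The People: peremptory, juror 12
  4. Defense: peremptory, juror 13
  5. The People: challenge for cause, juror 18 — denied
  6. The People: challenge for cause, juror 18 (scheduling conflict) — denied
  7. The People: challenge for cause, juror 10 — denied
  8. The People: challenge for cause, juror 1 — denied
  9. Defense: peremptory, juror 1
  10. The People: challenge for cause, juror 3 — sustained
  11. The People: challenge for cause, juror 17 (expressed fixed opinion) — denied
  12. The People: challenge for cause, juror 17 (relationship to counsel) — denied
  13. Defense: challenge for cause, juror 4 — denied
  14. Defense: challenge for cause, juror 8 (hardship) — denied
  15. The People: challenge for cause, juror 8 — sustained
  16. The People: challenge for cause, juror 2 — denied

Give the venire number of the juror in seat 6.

Removed: #1, #3, #5, #8, #12, #13. (#2, #4, #10, #17, #18 stay — for-cause denied.)
Seating in order: seats 1–6 → #2, #4, #6, #7, #9, #10; alternates → #11, #14, #15, #16.
So seat 6 is #10.

10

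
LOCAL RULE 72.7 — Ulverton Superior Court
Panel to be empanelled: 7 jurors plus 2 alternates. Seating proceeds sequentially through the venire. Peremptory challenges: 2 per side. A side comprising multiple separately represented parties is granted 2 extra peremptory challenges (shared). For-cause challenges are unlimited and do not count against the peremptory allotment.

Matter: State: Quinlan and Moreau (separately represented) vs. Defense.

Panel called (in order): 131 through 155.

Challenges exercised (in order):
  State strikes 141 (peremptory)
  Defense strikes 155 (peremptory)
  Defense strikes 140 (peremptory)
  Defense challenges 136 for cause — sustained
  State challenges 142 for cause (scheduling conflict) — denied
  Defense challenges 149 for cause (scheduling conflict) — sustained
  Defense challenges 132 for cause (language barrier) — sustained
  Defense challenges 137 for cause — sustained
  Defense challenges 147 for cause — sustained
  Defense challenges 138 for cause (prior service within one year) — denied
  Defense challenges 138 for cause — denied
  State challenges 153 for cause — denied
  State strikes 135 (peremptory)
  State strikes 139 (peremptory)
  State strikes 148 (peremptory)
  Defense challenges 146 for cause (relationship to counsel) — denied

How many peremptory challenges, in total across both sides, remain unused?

0

State allotment: 2 base + 2 multi-party = 4. Defense allotment: 2.
State peremptories used: #141, #135, #139, #148 — 4 (for-cause on #142, #153 don't count).
Defense peremptories used: #155, #140 — 2 (for-cause on #136, #149, #132, #137, #147, #138, #138, #146 don't count).
Remaining: (4 − 4) + (2 − 2) = 0.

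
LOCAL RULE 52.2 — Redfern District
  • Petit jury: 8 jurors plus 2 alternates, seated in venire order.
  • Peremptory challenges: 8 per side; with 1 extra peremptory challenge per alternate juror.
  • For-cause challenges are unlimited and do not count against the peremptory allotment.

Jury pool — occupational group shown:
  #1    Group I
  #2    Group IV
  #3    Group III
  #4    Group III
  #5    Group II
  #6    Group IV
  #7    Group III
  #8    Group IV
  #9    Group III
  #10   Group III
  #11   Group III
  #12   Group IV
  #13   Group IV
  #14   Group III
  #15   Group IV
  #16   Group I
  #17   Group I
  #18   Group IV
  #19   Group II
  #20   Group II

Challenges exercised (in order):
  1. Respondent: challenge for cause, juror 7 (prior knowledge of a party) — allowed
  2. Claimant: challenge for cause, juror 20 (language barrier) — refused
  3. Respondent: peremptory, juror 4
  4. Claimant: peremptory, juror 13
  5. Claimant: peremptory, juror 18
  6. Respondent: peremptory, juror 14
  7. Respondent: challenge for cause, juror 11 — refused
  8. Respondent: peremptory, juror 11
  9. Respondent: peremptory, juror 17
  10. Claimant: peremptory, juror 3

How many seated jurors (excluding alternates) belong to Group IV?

Removed: #3, #4, #7, #11, #13, #14, #17, #18.
Seated jurors 1–8: #1, #2, #5, #6, #8, #9, #10, #12 (alternates #15, #16 not counted).
Of those, in Group IV: #2, #6, #8, #12 → 4.

4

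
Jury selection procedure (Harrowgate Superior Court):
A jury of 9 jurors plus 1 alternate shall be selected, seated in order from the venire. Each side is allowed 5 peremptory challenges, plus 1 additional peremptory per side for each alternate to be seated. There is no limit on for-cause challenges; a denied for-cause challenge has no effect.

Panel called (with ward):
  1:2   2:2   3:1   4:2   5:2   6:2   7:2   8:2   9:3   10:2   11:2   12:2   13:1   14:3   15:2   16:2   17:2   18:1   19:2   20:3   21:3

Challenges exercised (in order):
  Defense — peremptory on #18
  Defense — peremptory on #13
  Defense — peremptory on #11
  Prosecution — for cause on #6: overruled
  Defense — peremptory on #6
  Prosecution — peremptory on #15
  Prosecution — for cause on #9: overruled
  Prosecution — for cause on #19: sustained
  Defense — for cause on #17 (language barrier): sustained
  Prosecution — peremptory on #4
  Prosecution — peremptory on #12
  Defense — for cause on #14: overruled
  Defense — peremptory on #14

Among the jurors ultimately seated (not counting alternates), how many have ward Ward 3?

1

Removed: #4, #6, #11, #12, #13, #14, #15, #17, #18, #19.
Seated jurors 1–9: #1, #2, #3, #5, #7, #8, #9, #10, #16 (alternates #20 not counted).
Of those, in Ward 3: #9 → 1.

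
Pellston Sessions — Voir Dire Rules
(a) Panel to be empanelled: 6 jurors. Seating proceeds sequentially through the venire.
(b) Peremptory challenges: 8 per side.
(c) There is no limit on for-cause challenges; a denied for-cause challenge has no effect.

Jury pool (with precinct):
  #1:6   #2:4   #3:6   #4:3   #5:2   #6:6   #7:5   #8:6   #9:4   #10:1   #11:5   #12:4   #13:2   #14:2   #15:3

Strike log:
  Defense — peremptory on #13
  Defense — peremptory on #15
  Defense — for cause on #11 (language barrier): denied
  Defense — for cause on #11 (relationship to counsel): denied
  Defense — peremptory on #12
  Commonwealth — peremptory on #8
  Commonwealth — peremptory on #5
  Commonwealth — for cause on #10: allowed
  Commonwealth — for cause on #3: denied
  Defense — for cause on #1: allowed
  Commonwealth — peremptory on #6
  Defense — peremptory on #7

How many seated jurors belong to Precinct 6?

Removed: #1, #5, #6, #7, #8, #10, #12, #13, #15.
Seated jurors 1–6: #2, #3, #4, #9, #11, #14.
Of those, in Precinct 6: #3 → 1.

1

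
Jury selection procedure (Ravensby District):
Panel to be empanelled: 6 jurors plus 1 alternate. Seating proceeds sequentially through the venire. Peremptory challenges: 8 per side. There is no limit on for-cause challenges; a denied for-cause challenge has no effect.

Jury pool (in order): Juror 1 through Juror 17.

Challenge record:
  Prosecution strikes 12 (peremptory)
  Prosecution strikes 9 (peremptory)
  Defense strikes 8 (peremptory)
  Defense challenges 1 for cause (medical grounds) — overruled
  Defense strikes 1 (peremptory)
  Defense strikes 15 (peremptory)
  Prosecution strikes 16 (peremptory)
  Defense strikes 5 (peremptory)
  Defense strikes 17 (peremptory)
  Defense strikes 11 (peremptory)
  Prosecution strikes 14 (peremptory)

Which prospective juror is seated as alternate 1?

Removed: #1, #5, #8, #9, #11, #12, #14, #15, #16, #17.
Seating in order: seats 1–6 → #2, #3, #4, #6, #7, #10; alternates → #13.
So alternate 1 is #13.

13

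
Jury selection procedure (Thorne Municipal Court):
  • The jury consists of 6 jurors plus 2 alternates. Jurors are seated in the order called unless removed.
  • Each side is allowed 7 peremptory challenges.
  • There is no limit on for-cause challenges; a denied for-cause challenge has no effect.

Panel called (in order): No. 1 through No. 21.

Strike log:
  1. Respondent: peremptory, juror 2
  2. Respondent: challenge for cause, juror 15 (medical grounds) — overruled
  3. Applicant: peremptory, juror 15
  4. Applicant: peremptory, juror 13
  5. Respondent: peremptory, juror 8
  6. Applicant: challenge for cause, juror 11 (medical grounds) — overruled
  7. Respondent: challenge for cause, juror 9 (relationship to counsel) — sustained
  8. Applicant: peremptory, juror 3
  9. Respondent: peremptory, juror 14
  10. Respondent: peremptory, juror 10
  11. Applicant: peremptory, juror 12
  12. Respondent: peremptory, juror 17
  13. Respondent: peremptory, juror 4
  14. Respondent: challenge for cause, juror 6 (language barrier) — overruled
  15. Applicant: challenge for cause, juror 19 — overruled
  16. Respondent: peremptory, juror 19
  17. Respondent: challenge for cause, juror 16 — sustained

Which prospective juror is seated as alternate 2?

Removed: #2, #3, #4, #8, #9, #10, #12, #13, #14, #15, #16, #17, #19. (#6, #11 stay — for-cause denied.)
Seating in order: seats 1–6 → #1, #5, #6, #7, #11, #18; alternates → #20, #21.
So alternate 2 is #21.

21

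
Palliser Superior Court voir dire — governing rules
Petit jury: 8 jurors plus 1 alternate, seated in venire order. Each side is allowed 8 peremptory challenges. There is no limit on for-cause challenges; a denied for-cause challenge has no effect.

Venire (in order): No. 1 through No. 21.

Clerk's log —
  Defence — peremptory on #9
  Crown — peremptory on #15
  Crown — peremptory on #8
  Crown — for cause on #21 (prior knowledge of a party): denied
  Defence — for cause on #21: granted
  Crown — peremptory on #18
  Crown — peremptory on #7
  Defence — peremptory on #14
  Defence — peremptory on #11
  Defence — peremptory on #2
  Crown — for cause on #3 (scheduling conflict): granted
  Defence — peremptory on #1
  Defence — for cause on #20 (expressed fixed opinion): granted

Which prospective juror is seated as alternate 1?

19

Removed: #1, #2, #3, #7, #8, #9, #11, #14, #15, #18, #20, #21.
Filling seats in venire order through position 9: #4, #5, #6, #10, #12, #13, #16, #17, #19.
So alternate 1 is #19.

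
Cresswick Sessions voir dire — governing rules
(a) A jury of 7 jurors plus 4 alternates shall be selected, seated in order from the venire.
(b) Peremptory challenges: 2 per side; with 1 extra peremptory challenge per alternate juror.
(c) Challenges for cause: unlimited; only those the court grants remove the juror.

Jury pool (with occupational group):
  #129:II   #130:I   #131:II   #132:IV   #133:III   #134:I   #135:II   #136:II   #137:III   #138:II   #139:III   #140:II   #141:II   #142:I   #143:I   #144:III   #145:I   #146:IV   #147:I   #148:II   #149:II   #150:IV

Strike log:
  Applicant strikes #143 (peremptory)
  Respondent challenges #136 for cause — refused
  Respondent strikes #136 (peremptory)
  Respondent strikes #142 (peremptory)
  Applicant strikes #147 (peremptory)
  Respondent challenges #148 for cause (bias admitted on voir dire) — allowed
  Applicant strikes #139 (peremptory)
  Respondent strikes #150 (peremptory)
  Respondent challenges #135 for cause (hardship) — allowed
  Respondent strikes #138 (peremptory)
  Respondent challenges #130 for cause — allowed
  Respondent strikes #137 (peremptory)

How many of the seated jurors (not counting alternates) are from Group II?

4

Removed: #130, #135, #136, #137, #138, #139, #142, #143, #147, #148, #150.
Seated jurors 1–7: #129, #131, #132, #133, #134, #140, #141 (alternates #144, #145, #146, #149 not counted).
Of those, in Group II: #129, #131, #140, #141 → 4.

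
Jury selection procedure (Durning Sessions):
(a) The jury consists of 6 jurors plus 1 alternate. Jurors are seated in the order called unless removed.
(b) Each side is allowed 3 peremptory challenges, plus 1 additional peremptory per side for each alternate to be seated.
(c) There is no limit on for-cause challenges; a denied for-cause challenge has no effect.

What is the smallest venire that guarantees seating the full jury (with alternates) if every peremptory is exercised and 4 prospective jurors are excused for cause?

19

Seats to fill: 6 + 1 alternates = 7.
Peremptories: 3 + 1×1 = 4 per side × 2 sides = 8.
For-cause removals: 4.
Minimum venire: 7 + 8 + 4 = 19.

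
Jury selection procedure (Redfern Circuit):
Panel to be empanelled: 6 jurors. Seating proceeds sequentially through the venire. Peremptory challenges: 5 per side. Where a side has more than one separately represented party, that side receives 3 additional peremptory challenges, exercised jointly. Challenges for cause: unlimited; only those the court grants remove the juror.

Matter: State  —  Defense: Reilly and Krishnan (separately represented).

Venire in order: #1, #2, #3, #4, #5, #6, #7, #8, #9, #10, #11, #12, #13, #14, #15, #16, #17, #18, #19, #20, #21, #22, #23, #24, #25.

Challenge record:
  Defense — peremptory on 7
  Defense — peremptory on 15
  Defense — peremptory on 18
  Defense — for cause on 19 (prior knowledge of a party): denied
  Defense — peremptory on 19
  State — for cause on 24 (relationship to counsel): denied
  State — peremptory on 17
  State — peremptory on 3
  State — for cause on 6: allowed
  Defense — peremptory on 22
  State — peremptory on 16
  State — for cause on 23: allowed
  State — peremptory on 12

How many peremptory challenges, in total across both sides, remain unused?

State allotment: 5. Defense allotment: 5 base + 3 multi-party = 8.
State peremptories used: #17, #3, #16, #12 — 4 (for-cause on #24, #6, #23 don't count).
Defense peremptories used: #7, #15, #18, #19, #22 — 5 (the for-cause on #19 doesn't count).
Remaining: (5 − 4) + (8 − 5) = 4.

4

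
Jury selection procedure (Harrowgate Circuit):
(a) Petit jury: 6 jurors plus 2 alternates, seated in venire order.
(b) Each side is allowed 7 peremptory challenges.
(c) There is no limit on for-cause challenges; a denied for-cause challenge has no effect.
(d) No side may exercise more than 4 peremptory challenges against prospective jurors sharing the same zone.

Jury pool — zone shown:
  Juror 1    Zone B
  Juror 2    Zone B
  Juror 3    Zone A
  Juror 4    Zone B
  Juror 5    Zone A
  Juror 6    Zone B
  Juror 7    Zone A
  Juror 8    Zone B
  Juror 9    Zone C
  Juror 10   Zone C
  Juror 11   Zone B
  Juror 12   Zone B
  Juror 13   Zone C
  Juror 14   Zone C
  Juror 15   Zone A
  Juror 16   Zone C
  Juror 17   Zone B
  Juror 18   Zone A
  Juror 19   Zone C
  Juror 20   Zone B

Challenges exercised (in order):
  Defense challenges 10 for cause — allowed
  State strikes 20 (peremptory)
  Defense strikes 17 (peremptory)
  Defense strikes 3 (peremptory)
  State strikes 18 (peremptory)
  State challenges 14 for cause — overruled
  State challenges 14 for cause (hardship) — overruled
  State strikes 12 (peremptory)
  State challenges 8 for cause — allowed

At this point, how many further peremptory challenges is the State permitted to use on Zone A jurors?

State peremptories so far: #20, #18, #12 — 3 of 7 used, 4 left overall.
Against Zone A: #18 — 1 used; per-zone cap 4 leaves 3.
Binding limit: min(4, 3) = 3.

3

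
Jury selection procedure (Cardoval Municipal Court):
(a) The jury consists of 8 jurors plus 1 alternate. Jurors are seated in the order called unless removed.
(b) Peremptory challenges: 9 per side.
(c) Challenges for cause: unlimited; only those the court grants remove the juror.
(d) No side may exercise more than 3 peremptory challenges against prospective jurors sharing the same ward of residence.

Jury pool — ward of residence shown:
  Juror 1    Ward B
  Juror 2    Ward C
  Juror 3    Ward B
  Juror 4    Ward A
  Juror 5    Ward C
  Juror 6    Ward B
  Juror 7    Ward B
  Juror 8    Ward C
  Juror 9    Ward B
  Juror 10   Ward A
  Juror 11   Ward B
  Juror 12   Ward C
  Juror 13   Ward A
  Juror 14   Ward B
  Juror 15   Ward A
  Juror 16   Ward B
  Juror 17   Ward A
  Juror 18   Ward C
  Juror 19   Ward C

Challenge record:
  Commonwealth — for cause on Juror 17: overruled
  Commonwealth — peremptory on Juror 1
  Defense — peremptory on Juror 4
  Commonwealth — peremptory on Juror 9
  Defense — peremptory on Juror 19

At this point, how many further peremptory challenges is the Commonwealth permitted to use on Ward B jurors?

1

Commonwealth peremptories so far: #1, #9 — 2 of 9 used, 7 left overall.
Against Ward B: #1, #9 — 2 used; per-ward cap 3 leaves 1.
Binding limit: min(7, 1) = 1.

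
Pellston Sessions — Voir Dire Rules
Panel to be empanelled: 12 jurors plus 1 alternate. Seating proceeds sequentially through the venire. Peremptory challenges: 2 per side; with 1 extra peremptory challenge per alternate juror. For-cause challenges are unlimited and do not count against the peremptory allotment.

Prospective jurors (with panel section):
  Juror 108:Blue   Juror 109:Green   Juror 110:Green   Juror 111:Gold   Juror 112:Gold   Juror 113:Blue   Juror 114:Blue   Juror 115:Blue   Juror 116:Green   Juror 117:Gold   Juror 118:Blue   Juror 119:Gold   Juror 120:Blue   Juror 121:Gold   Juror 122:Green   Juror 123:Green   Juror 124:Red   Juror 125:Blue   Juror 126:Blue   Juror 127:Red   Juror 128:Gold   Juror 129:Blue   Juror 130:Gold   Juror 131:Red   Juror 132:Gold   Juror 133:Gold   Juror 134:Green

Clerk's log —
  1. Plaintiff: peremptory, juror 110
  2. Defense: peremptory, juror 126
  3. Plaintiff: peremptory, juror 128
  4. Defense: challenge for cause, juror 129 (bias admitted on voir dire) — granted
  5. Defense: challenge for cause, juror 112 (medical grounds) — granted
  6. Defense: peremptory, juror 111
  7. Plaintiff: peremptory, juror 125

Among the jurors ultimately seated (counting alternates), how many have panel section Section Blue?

Removed: #110, #111, #112, #125, #126, #128, #129.
Seated (13 incl. alternates): #108, #109, #113, #114, #115, #116, #117, #118, #119, #120, #121, #122, #123.
Of those, in Section Blue: #108, #113, #114, #115, #118, #120 → 6.

6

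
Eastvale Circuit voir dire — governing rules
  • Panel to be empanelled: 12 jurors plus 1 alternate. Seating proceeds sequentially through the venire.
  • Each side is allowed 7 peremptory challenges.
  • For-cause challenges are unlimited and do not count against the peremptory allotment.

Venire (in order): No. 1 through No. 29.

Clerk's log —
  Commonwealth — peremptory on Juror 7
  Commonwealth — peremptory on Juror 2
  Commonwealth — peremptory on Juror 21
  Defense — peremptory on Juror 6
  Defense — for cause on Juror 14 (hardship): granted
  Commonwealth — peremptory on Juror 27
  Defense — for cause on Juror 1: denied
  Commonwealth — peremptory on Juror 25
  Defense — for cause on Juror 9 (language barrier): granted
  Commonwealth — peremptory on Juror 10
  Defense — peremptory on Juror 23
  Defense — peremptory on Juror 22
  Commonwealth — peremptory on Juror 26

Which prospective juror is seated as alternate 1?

19

Removed: #2, #6, #7, #9, #10, #14, #21, #22, #23, #25, #26, #27. (#1 stays — for-cause denied.)
Seating in order: seats 1–12 → #1, #3, #4, #5, #8, #11, #12, #13, #15, #16, #17, #18; alternates → #19.
So alternate 1 is #19.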